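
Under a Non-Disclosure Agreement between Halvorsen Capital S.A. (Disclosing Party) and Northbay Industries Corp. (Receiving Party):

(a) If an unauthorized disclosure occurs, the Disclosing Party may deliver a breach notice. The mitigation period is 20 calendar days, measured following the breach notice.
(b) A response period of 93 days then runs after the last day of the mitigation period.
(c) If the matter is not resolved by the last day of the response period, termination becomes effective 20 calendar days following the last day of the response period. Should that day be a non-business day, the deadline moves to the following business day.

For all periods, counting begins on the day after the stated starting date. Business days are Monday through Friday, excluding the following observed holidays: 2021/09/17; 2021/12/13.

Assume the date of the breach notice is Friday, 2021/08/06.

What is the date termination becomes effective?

Adding 20 calendar days to 2021/08/06 gives 2021/08/26, which is the last day of the mitigation period.
The last day of the response period: 93 calendar days after 2021/08/26 is 2021/11/27.
The date termination becomes effective: 2021/11/27 + 20 days = 2021/12/17. 2021/12/17 is a Friday and is not a listed holiday, so no roll-forward applies.

2021/12/17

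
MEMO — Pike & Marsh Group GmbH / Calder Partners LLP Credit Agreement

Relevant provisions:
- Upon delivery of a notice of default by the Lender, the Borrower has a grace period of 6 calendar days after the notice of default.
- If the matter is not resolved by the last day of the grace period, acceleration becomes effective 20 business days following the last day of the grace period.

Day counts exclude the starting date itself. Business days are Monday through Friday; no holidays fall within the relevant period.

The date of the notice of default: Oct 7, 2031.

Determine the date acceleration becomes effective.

The last day of the grace period: Oct 7, 2031 + 6 days = Oct 13, 2031.
From Monday, Oct 13, 2031, 20 business days (Oct 14, Oct 15, Oct 16, Oct 17, …, Nov 6, Nov 7, Nov 10, skipping weekends) brings us to Monday, Nov 10, 2031, which is the date acceleration becomes effective.

Nov 10, 2031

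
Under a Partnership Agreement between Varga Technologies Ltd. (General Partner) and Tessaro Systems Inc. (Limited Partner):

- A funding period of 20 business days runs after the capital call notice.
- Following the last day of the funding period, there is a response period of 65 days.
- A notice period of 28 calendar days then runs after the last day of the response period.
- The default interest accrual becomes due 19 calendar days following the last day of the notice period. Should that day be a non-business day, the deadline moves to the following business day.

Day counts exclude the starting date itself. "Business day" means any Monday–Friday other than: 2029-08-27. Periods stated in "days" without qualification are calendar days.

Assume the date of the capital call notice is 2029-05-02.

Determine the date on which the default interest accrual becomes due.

2029-09-19

The last day of the funding period: 20 business days after Wednesday, 2029-05-02, skipping weekends — May 3, May 4, May 7, May 8, …, May 28, May 29, May 30 — lands on Wednesday, 2029-05-30.
The last day of the response period: 65 calendar days after 2029-05-30 is 2029-08-03.
Adding 28 calendar days to 2029-08-03 gives 2029-08-31, which is the last day of the notice period.
Adding 19 calendar days to 2029-08-31 gives 2029-09-19, which is the date on which the default interest accrual becomes due. 2029-09-19 is a Wednesday and is not a listed holiday, so no roll-forward applies.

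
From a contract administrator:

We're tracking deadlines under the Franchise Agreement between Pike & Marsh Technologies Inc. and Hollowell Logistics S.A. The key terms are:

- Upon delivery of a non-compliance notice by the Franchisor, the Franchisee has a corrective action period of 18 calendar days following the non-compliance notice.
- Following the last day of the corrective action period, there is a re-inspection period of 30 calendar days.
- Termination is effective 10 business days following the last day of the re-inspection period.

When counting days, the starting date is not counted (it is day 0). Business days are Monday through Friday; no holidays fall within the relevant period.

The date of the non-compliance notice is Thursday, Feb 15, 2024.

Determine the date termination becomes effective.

The last day of the corrective action period: Feb 15, 2024 + 18 days = Mar 4, 2024.
The last day of the re-inspection period: Mar 4, 2024 + 30 days = Apr 3, 2024.
The date termination becomes effective: counting 10 business days from Wednesday, Apr 3, 2024 (Apr 4, Apr 5, Apr 8, Apr 9, Apr 10, Apr 11, Apr 12, Apr 15, Apr 16, Apr 17, skipping weekends) reaches Wednesday, Apr 17, 2024.

Apr 17, 2024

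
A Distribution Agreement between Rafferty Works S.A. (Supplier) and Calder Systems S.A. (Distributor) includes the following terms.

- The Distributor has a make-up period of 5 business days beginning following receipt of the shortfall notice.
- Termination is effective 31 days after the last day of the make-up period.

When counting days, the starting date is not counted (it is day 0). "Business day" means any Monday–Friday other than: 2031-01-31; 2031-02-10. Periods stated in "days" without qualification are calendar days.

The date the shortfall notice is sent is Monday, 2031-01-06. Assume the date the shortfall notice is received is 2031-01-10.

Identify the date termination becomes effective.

The last day of the make-up period: 5 business days after Friday, 2031-01-10, skipping weekends — Jan 13, Jan 14, Jan 15, Jan 16, Jan 17 — lands on Friday, 2031-01-17.
Adding 31 calendar days to 2031-01-17 gives 2031-02-17, which is the date termination becomes effective.

2031-02-17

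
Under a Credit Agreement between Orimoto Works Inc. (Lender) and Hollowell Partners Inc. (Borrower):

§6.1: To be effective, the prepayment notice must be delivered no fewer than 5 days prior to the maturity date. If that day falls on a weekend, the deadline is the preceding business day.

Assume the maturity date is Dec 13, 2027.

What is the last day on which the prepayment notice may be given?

Dec 8, 2027

Counting back 5 calendar days from Dec 13, 2027 gives Dec 8, 2027. That is a Wednesday, so no adjustment is needed.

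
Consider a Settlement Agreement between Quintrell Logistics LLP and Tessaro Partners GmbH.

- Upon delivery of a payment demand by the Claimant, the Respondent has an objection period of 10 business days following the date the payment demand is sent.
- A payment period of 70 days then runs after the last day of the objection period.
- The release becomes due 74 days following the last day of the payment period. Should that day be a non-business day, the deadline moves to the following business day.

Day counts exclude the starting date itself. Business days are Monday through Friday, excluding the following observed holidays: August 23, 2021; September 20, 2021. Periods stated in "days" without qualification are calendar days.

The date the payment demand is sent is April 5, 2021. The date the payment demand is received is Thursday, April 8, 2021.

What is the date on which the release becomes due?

The last day of the objection period: counting 10 business days from Monday, April 5, 2021 (Apr 6, Apr 7, Apr 8, Apr 9, Apr 12, Apr 13, Apr 14, Apr 15, Apr 16, Apr 19, skipping weekends) reaches Monday, April 19, 2021.
Adding 70 calendar days to April 19, 2021 gives June 28, 2021, which is the last day of the payment period.
The date on which the release becomes due: 74 calendar days after June 28, 2021 is September 10, 2021. September 10, 2021 is a Friday and is not a listed holiday, so no roll-forward applies.

September 10, 2021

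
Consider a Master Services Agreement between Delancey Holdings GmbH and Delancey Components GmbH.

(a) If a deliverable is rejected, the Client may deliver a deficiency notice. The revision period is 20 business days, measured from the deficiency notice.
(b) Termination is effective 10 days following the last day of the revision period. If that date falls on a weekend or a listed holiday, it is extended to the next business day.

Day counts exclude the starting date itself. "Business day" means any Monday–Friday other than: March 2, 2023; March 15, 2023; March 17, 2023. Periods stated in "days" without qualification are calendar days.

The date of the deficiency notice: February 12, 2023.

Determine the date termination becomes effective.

March 23, 2023

From Sunday, February 12, 2023, 20 business days (Feb 13, Feb 14, Feb 15, Feb 16, …, Mar 9, Mar 10, Mar 13, skipping weekends and the listed holiday on Mar 2) brings us to Monday, March 13, 2023, which is the last day of the revision period.
Adding 10 calendar days to March 13, 2023 gives March 23, 2023, which is the date termination becomes effective. March 23, 2023 is a Thursday and is not a listed holiday, so no roll-forward applies.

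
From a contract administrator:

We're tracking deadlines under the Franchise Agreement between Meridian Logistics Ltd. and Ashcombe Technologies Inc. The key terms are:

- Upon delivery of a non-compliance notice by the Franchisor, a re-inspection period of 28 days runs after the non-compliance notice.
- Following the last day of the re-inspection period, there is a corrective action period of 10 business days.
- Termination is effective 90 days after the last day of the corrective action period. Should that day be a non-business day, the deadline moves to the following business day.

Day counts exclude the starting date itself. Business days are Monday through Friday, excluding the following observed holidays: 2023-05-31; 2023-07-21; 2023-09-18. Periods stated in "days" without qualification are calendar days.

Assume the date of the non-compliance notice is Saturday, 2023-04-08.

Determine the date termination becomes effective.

The last day of the re-inspection period: 28 calendar days after 2023-04-08 is 2023-05-06.
The last day of the corrective action period: 10 business days after Saturday, 2023-05-06, skipping weekends — May 8, May 9, May 10, May 11, May 12, May 15, May 16, May 17, May 18, May 19 — lands on Friday, 2023-05-19.
The date termination becomes effective: 90 calendar days after 2023-05-19 is 2023-08-17. 2023-08-17 is a Thursday and is not a listed holiday, so no roll-forward applies.

2023-08-17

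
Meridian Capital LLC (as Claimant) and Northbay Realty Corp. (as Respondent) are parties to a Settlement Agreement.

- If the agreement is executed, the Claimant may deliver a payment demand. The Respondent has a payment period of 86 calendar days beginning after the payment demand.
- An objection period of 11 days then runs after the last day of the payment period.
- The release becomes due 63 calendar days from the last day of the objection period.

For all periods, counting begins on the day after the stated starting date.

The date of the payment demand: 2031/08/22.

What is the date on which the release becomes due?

Adding 86 calendar days to 2031/08/22 gives 2031/11/16, which is the last day of the payment period.
The last day of the objection period: 2031/11/16 + 11 days = 2031/11/27.
The date on which the release becomes due: 63 calendar days after 2031/11/27 is 2032/01/29.

2032/01/29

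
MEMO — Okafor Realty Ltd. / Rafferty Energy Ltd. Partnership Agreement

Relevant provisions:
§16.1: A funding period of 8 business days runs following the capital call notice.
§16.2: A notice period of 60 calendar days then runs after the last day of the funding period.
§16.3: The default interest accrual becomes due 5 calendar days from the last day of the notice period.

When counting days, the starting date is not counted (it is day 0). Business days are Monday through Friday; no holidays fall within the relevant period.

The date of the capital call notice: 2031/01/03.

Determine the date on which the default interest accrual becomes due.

The last day of the funding period: counting 8 business days from Friday, 2031/01/03 (Jan 6, Jan 7, Jan 8, Jan 9, Jan 10, Jan 13, Jan 14, Jan 15, skipping weekends) reaches Wednesday, 2031/01/15.
The last day of the notice period: 2031/01/15 + 60 days = 2031/03/16.
Adding 5 calendar days to 2031/03/16 gives 2031/03/21, which is the date on which the default interest accrual becomes due.

2031/03/21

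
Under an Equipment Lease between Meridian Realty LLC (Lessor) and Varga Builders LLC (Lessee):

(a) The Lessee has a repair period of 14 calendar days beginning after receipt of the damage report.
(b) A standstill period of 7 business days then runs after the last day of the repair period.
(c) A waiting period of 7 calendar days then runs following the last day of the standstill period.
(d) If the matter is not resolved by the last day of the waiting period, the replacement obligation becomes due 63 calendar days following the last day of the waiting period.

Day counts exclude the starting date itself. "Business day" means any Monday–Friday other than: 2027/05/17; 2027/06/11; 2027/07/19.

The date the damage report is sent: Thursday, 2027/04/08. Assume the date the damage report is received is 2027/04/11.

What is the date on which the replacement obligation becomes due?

The last day of the repair period: 2027/04/11 + 14 days = 2027/04/25.
From Sunday, 2027/04/25, 7 business days (Apr 26, Apr 27, Apr 28, Apr 29, Apr 30, May 3, May 4, skipping weekends) brings us to Tuesday, 2027/05/04, which is the last day of the standstill period.
The last day of the waiting period: 7 calendar days after 2027/05/04 is 2027/05/11.
The date on which the replacement obligation becomes due: 63 calendar days after 2027/05/11 is 2027/07/13.

2027/07/13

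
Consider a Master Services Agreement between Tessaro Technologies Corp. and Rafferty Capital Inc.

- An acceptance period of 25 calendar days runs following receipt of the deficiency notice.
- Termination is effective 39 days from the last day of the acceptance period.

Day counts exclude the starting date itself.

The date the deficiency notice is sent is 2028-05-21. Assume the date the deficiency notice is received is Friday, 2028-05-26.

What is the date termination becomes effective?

2028-07-29

Adding 25 calendar days to 2028-05-26 gives 2028-06-20, which is the last day of the acceptance period.
The date termination becomes effective: 39 calendar days after 2028-06-20 is 2028-07-29.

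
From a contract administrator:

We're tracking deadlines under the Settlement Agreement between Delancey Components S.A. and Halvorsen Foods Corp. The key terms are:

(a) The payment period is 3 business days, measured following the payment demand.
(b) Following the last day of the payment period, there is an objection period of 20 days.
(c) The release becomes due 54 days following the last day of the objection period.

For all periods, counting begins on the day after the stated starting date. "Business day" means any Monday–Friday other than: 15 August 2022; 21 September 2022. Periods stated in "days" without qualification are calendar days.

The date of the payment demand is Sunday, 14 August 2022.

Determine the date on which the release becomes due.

The last day of the payment period: counting 3 business days from Sunday, 14 August 2022 (Aug 16, Aug 17, Aug 18, skipping weekends and the listed holiday on Aug 15) reaches Thursday, 18 August 2022.
The last day of the objection period: 18 August 2022 + 20 days = 7 September 2022.
Adding 54 calendar days to 7 September 2022 gives 31 October 2022, which is the date on which the release becomes due.

31 October 2022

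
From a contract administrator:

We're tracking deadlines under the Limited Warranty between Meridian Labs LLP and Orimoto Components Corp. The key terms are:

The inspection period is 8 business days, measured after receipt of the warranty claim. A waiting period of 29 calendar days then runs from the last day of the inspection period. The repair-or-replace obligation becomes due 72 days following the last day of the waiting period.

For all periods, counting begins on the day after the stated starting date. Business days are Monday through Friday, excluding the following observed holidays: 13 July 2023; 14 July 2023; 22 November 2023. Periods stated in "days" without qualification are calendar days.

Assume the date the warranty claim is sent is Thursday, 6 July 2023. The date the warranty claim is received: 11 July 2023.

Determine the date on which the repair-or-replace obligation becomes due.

3 November 2023

The last day of the inspection period: 8 business days after Tuesday, 11 July 2023, skipping weekends and the listed holidays on Jul 13, Jul 14 — Jul 12, Jul 17, Jul 18, Jul 19, Jul 20, Jul 21, Jul 24, Jul 25 — lands on Tuesday, 25 July 2023.
The last day of the waiting period: 29 calendar days after 25 July 2023 is 23 August 2023.
The date on which the repair-or-replace obligation becomes due: 23 August 2023 + 72 days = 3 November 2023.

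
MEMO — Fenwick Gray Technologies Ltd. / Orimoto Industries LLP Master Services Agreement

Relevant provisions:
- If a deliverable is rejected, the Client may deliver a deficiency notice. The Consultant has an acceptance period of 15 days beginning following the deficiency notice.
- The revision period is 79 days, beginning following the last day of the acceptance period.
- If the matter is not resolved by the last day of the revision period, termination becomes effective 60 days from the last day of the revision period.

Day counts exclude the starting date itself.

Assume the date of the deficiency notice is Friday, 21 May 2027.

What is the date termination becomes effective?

22 October 2027

The last day of the acceptance period: 21 May 2027 + 15 days = 5 June 2027.
The last day of the revision period: 5 June 2027 + 79 days = 23 August 2027.
The date termination becomes effective: 60 calendar days after 23 August 2027 is 22 October 2027.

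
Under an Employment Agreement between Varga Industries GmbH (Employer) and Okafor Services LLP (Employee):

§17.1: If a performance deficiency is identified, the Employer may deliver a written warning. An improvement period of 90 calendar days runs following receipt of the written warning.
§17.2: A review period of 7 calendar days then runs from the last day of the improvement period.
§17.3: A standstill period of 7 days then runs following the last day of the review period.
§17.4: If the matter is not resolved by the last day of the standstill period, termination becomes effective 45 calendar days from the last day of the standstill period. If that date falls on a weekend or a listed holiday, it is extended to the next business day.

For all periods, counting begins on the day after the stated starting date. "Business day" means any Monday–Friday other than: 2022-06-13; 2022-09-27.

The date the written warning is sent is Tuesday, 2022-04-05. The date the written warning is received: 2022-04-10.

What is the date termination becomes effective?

2022-09-06

The last day of the improvement period: 90 calendar days after 2022-04-10 is 2022-07-09.
The last day of the review period: 7 calendar days after 2022-07-09 is 2022-07-16.
The last day of the standstill period: 7 calendar days after 2022-07-16 is 2022-07-23.
Adding 45 calendar days to 2022-07-23 gives 2022-09-06, which is the date termination becomes effective. 2022-09-06 is a Tuesday and is not a listed holiday, so no roll-forward applies.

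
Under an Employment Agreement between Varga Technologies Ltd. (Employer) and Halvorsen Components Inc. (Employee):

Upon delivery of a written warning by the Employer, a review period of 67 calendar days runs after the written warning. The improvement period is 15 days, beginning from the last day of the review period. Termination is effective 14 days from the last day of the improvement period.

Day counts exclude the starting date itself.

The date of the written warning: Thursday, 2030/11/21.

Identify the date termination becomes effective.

2031/02/25

The last day of the review period: 2030/11/21 + 67 days = 2031/01/27.
The last day of the improvement period: 15 calendar days after 2031/01/27 is 2031/02/11.
The date termination becomes effective: 14 calendar days after 2031/02/11 is 2031/02/25.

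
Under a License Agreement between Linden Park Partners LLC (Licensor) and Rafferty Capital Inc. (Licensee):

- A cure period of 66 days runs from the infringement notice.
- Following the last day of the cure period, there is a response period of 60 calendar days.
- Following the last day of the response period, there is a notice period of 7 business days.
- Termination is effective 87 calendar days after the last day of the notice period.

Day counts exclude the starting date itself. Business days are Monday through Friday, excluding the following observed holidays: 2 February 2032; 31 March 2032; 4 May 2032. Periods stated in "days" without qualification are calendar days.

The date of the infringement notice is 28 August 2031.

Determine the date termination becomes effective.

8 April 2032

Adding 66 calendar days to 28 August 2031 gives 2 November 2031, which is the last day of the cure period.
Adding 60 calendar days to 2 November 2031 gives 1 January 2032, which is the last day of the response period.
From Thursday, 1 January 2032, 7 business days (Jan 2, Jan 5, Jan 6, Jan 7, Jan 8, Jan 9, Jan 12, skipping weekends) brings us to Monday, 12 January 2032, which is the last day of the notice period.
The date termination becomes effective: 87 calendar days after 12 January 2032 is 8 April 2032.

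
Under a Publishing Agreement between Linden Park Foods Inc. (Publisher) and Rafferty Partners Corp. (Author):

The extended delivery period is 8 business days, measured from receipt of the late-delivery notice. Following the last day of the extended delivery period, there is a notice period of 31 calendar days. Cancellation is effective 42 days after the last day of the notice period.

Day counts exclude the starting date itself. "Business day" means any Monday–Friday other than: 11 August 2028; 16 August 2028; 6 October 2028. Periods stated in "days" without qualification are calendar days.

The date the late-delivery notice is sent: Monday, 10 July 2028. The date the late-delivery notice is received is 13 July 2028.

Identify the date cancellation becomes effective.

The last day of the extended delivery period: 8 business days after Thursday, 13 July 2028, skipping weekends — Jul 14, Jul 17, Jul 18, Jul 19, Jul 20, Jul 21, Jul 24, Jul 25 — lands on Tuesday, 25 July 2028.
The last day of the notice period: 25 July 2028 + 31 days = 25 August 2028.
Adding 42 calendar days to 25 August 2028 gives 6 October 2028, which is the date cancellation becomes effective.

6 October 2028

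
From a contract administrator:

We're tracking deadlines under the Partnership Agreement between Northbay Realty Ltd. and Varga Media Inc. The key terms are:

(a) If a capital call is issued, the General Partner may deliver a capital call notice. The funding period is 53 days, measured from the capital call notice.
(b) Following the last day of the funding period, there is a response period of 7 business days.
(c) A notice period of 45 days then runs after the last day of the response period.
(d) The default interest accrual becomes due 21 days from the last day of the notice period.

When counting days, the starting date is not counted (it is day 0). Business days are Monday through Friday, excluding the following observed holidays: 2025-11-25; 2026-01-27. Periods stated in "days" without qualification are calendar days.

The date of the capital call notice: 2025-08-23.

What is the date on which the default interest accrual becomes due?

The last day of the funding period: 53 calendar days after 2025-08-23 is 2025-10-15.
The last day of the response period: counting 7 business days from Wednesday, 2025-10-15 (Oct 16, Oct 17, Oct 20, Oct 21, Oct 22, Oct 23, Oct 24, skipping weekends) reaches Friday, 2025-10-24.
The last day of the notice period: 2025-10-24 + 45 days = 2025-12-08.
The date on which the default interest accrual becomes due: 2025-12-08 + 21 days = 2025-12-29.

2025-12-29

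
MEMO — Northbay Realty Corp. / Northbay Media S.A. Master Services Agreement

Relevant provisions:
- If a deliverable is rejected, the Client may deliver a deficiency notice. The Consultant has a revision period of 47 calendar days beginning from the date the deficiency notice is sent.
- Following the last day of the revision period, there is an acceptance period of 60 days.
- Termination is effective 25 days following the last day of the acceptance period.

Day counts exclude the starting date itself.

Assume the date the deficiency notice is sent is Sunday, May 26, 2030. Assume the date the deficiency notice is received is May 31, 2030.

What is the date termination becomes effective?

Oct 5, 2030

The last day of the revision period: May 26, 2030 + 47 days = Jul 12, 2030.
The last day of the acceptance period: Jul 12, 2030 + 60 days = Sep 10, 2030.
The date termination becomes effective: 25 calendar days after Sep 10, 2030 is Oct 5, 2030.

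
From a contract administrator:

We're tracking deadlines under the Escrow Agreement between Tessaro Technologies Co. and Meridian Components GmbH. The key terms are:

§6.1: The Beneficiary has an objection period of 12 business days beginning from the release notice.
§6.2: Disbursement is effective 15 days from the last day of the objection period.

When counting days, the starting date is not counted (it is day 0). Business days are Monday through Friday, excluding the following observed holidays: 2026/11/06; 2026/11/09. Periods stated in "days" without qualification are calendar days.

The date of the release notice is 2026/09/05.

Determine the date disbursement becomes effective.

2026/10/07

From Saturday, 2026/09/05, 12 business days (Sep 7, Sep 8, Sep 9, Sep 10, …, Sep 18, Sep 21, Sep 22, skipping weekends) brings us to Tuesday, 2026/09/22, which is the last day of the objection period.
The date disbursement becomes effective: 2026/09/22 + 15 days = 2026/10/07.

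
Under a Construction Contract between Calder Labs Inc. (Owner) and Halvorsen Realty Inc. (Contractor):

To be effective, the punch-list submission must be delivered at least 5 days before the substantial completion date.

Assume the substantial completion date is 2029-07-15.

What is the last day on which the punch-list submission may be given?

Counting back 5 calendar days from 2029-07-15 gives 2029-07-10.

2029-07-10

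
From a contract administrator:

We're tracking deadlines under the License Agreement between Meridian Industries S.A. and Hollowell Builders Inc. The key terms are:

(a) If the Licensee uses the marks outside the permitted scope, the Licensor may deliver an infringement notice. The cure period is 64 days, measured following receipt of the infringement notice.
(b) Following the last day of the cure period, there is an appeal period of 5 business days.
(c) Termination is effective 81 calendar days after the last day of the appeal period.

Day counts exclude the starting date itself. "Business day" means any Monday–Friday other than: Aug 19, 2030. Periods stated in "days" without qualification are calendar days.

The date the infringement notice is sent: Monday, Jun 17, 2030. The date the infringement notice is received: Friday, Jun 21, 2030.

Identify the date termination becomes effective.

Nov 19, 2030

Adding 64 calendar days to Jun 21, 2030 gives Aug 24, 2030, which is the last day of the cure period.
From Saturday, Aug 24, 2030, 5 business days (Aug 26, Aug 27, Aug 28, Aug 29, Aug 30, skipping weekends) brings us to Friday, Aug 30, 2030, which is the last day of the appeal period.
The date termination becomes effective: Aug 30, 2030 + 81 days = Nov 19, 2030.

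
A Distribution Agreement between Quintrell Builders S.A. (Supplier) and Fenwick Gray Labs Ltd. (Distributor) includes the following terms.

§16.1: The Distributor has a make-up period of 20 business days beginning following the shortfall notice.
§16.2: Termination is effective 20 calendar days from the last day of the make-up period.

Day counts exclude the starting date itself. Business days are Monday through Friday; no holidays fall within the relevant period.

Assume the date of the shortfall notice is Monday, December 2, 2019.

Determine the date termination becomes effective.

The last day of the make-up period: counting 20 business days from Monday, December 2, 2019 (Dec 3, Dec 4, Dec 5, Dec 6, …, Dec 26, Dec 27, Dec 30, skipping weekends) reaches Monday, December 30, 2019.
The date termination becomes effective: December 30, 2019 + 20 days = January 19, 2020.

January 19, 2020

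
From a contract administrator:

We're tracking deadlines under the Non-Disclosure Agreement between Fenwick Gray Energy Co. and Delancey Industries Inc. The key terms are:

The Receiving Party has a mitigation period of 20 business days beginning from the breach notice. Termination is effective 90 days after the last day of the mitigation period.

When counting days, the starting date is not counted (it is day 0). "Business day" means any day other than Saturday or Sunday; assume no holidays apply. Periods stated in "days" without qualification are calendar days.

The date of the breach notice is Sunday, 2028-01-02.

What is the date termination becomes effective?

From Sunday, 2028-01-02, 20 business days (Jan 3, Jan 4, Jan 5, Jan 6, …, Jan 26, Jan 27, Jan 28, skipping weekends) brings us to Friday, 2028-01-28, which is the last day of the mitigation period.
The date termination becomes effective: 2028-01-28 + 90 days = 2028-04-27.

2028-04-27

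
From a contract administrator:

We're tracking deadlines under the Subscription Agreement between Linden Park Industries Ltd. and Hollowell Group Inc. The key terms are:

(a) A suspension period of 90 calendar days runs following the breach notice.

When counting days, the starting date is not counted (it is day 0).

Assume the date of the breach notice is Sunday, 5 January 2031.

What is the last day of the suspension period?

5 April 2031

The last day of the suspension period: 90 calendar days after 5 January 2031 is 5 April 2031.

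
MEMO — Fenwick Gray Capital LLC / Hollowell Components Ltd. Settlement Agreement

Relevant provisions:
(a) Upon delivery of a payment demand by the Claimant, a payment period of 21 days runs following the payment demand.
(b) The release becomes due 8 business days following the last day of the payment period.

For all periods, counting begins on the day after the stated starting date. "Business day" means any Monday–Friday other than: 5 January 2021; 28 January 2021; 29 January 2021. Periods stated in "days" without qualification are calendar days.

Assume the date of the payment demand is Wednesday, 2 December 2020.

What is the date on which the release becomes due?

The last day of the payment period: 2 December 2020 + 21 days = 23 December 2020.
The date on which the release becomes due: counting 8 business days from Wednesday, 23 December 2020 (Dec 24, Dec 25, Dec 28, Dec 29, Dec 30, Dec 31, Jan 1, Jan 4, skipping weekends) reaches Monday, 4 January 2021.

4 January 2021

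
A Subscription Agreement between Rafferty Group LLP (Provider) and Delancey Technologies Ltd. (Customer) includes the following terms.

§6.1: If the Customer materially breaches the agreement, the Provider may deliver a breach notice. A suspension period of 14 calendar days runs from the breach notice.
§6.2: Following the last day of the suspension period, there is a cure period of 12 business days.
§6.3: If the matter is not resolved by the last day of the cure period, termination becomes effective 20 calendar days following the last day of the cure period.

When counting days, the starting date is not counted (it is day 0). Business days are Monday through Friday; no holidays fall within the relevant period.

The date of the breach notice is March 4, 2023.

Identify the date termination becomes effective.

Adding 14 calendar days to March 4, 2023 gives March 18, 2023, which is the last day of the suspension period.
The last day of the cure period: 12 business days after Saturday, March 18, 2023, skipping weekends — Mar 20, Mar 21, Mar 22, Mar 23, …, Mar 31, Apr 3, Apr 4 — lands on Tuesday, April 4, 2023.
The date termination becomes effective: 20 calendar days after April 4, 2023 is April 24, 2023.

April 24, 2023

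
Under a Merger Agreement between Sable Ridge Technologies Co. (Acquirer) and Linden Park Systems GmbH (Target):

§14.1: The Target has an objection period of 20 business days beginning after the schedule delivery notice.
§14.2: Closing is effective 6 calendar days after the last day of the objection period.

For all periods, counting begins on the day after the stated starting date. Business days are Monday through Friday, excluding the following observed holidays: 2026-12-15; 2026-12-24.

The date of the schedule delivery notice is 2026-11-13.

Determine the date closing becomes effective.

The last day of the objection period: counting 20 business days from Friday, 2026-11-13 (Nov 16, Nov 17, Nov 18, Nov 19, …, Dec 9, Dec 10, Dec 11, skipping weekends) reaches Friday, 2026-12-11.
The date closing becomes effective: 6 calendar days after 2026-12-11 is 2026-12-17.

2026-12-17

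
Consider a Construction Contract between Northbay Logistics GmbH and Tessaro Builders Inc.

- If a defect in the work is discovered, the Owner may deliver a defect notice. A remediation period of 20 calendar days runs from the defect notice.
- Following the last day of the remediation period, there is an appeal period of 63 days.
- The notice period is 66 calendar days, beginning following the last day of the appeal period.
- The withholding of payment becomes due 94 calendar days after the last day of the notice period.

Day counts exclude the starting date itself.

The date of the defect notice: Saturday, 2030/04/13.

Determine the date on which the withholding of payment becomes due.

Adding 20 calendar days to 2030/04/13 gives 2030/05/03, which is the last day of the remediation period.
The last day of the appeal period: 63 calendar days after 2030/05/03 is 2030/07/05.
The last day of the notice period: 66 calendar days after 2030/07/05 is 2030/09/09.
The date on which the withholding of payment becomes due: 94 calendar days after 2030/09/09 is 2030/12/12.

2030/12/12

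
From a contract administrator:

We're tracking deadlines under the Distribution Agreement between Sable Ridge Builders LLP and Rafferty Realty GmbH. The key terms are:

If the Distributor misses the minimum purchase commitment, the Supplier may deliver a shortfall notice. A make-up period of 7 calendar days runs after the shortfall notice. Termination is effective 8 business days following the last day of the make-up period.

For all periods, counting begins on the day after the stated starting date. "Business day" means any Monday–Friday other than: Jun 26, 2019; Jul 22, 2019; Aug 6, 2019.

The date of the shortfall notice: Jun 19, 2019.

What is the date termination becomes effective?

Jul 8, 2019

The last day of the make-up period: 7 calendar days after Jun 19, 2019 is Jun 26, 2019.
From Wednesday, Jun 26, 2019, 8 business days (Jun 27, Jun 28, Jul 1, Jul 2, Jul 3, Jul 4, Jul 5, Jul 8, skipping weekends) brings us to Monday, Jul 8, 2019, which is the date termination becomes effective.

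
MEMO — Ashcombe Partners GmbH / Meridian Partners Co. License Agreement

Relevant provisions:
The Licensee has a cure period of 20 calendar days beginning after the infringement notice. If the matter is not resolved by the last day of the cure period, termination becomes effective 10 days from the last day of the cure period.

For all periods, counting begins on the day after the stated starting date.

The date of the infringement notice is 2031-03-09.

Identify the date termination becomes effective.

2031-04-08

The last day of the cure period: 2031-03-09 + 20 days = 2031-03-29.
The date termination becomes effective: 10 calendar days after 2031-03-29 is 2031-04-08.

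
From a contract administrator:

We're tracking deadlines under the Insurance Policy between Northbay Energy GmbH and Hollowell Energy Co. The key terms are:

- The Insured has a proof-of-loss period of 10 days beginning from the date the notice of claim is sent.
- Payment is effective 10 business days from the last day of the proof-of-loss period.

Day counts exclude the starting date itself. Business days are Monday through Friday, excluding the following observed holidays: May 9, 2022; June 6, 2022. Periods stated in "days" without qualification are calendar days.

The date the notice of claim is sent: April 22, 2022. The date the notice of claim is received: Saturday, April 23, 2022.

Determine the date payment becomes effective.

Adding 10 calendar days to April 22, 2022 gives May 2, 2022, which is the last day of the proof-of-loss period.
The date payment becomes effective: counting 10 business days from Monday, May 2, 2022 (May 3, May 4, May 5, May 6, May 10, May 11, May 12, May 13, May 16, May 17, skipping weekends and the listed holiday on May 9) reaches Tuesday, May 17, 2022.

May 17, 2022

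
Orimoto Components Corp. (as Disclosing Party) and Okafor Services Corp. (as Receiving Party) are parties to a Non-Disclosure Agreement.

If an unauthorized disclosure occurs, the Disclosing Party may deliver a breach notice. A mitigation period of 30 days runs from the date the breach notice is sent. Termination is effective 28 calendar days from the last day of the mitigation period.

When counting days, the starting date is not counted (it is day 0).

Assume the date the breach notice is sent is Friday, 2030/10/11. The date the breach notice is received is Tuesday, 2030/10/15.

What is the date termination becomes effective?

Adding 30 calendar days to 2030/10/11 gives 2030/11/10, which is the last day of the mitigation period.
Adding 28 calendar days to 2030/11/10 gives 2030/12/08, which is the date termination becomes effective.

2030/12/08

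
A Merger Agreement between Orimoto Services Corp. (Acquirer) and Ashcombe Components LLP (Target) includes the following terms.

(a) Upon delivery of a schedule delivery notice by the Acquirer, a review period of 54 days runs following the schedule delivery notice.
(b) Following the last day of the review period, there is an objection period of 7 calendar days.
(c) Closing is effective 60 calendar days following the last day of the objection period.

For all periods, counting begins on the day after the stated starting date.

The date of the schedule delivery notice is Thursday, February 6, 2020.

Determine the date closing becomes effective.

Adding 54 calendar days to February 6, 2020 gives March 31, 2020, which is the last day of the review period.
Adding 7 calendar days to March 31, 2020 gives April 7, 2020, which is the last day of the objection period.
The date closing becomes effective: 60 calendar days after April 7, 2020 is June 6, 2020.

June 6, 2020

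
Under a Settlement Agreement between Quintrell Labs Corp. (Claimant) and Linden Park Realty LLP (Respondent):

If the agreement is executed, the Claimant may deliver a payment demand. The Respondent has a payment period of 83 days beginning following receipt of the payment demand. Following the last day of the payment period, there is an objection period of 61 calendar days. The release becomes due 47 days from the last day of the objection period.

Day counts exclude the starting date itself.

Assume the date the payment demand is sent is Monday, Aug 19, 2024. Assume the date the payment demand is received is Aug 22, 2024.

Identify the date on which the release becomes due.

The last day of the payment period: Aug 22, 2024 + 83 days = Nov 13, 2024.
Adding 61 calendar days to Nov 13, 2024 gives Jan 13, 2025, which is the last day of the objection period.
The date on which the release becomes due: 47 calendar days after Jan 13, 2025 is Mar 1, 2025.

Mar 1, 2025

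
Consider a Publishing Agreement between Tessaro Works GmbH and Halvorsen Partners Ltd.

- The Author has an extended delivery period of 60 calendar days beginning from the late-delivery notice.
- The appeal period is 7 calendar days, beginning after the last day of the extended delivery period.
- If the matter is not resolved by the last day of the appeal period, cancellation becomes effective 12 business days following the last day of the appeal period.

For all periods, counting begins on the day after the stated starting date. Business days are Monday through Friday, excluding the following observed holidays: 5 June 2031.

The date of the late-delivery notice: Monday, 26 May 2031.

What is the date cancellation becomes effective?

The last day of the extended delivery period: 26 May 2031 + 60 days = 25 July 2031.
Adding 7 calendar days to 25 July 2031 gives 1 August 2031, which is the last day of the appeal period.
From Friday, 1 August 2031, 12 business days (Aug 4, Aug 5, Aug 6, Aug 7, …, Aug 15, Aug 18, Aug 19, skipping weekends) brings us to Tuesday, 19 August 2031, which is the date cancellation becomes effective.

19 August 2031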